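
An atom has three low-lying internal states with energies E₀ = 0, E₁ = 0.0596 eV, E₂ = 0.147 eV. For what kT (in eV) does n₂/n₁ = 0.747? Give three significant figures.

0.300 eV

n₂/n₁ = exp[−(E₂−E₁)/kT] = 0.747.
⇒ (E₂−E₁)/kT = ln(1/0.747) = ln(1.3387) = 0.29170.
kT = 0.0874 eV / 0.29170 = 0.300 eV.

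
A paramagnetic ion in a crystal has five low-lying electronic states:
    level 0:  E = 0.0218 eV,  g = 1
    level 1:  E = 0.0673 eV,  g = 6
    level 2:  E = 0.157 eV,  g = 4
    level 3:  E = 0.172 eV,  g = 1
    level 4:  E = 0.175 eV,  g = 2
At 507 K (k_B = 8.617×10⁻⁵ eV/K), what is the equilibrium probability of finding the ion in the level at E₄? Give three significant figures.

k_BT = 8.617×10⁻⁵ × 507 K = 0.043688 eV.
Eᵢ/kT = 0.49899, 1.5405, 3.5937, 3.9370, 4.0057.
Z = Σ gᵢe^(−Eᵢ/kT) = 1·e^(−0.49899) + 6·e^(−1.5405) + 4·e^(−3.5937) + 1·e^(−3.9370) + 2·e^(−4.0057) = 0.60714 + 1.2856 + 0.10999 + 0.019507 + 0.036423 = 2.0587.
P₄ = g₄ e^(−E₄/kT) / Z = 0.036423/2.0587 = 0.0177.

0.0177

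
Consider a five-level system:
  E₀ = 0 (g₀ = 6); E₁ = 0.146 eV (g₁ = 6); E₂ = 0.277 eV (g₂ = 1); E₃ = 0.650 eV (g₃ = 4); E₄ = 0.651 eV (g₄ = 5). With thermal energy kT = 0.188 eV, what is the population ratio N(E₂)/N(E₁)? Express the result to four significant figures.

0.08303

n₂/n₁ = (g₂/g₁) exp[−(E₂−E₁)/kT] = (1/6) × exp(−(0.131 eV)/(0.188 eV)) = (1/6) × exp(-0.696809) = 0.08303.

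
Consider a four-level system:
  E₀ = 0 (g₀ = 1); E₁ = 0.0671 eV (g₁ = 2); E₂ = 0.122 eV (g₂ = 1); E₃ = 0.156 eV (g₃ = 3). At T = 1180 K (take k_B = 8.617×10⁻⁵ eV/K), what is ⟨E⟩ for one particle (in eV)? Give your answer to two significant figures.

0.069 eV

k_BT = 8.617×10⁻⁵ × 1180 K = 0.1017 eV.
Eᵢ/kT = 0, 0.6598, 1.200, 1.534.
Z = Σ gᵢe^(−Eᵢ/kT) = 1·e^(−0) + 2·e^(−0.6598) + 1·e^(−1.200) + 3·e^(−1.534) = 1.000 + 1.034 + 0.3012 + 0.6470 = 2.982.
⟨E⟩ = Σ Eᵢ gᵢe^(−Eᵢ/kT) / Z = (0·1.000 + 0.0671·1.034 + 0.122·0.3012 + 0.156·0.6470) / 2.982 = 0.069 eV.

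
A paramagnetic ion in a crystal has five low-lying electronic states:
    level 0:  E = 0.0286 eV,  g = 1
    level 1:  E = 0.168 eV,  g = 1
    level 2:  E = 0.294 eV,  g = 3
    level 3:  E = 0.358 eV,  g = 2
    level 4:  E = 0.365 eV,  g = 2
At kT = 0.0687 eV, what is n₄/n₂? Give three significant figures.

n₄/n₂ = (g₄/g₂) exp[−(E₄−E₂)/kT] = (2/3) × exp(−(0.071 eV)/(0.0687 eV)) = (2/3) × exp(-1.0335) = 0.237.

0.237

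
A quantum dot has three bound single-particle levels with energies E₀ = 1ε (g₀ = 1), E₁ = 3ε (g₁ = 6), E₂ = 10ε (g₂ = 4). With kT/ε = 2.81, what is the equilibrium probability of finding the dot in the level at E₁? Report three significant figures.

Eᵢ/kT = 0.35587, 1.0676, 3.5587.
Z = Σ gᵢe^(−Eᵢ/kT) = 1·e^(−0.35587) + 6·e^(−1.0676) + 4·e^(−3.5587) = 0.70056 + 2.0630 + 0.11390 = 2.8775.
P₁ = g₁ e^(−E₁/kT) / Z = 2.0630/2.8775 = 0.717.

0.717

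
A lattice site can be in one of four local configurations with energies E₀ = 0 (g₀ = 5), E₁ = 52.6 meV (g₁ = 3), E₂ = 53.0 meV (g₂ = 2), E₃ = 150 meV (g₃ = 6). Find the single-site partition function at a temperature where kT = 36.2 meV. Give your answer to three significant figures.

Eᵢ/kT = 0, 1.4530, 1.4641, 4.1436.
Z = Σ gᵢe^(−Eᵢ/kT) = 5·e^(−0) + 3·e^(−1.4530) + 2·e^(−1.4641) + 6·e^(−4.1436) = 5.0000 + 0.70160 + 0.46257 + 0.095194 = 6.2594.

Z = 6.26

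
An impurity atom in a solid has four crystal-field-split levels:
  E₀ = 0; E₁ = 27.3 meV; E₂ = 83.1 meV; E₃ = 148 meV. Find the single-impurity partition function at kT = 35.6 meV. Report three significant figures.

Z = 1.58

Eᵢ/kT = 0, 0.76685, 2.3343, 4.1573.
Z = Σ e^(−Eᵢ/kT) = e^(−0) + e^(−0.76685) + e^(−2.3343) + e^(−4.1573) = 1.0000 + 0.46447 + 0.096878 + 0.015650 = 1.5770.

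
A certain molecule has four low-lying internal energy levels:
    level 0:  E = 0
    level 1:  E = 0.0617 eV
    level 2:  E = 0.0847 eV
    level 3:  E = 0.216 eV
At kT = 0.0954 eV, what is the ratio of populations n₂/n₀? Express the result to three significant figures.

n₂/n₀ = exp[−(E₂−E₀)/kT] = exp(−(0.0847 eV)/(0.0954 eV)) = exp(-0.88784) = 0.412.

0.412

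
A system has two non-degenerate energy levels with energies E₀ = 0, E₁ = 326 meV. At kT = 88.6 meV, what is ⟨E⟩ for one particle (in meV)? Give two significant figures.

Eᵢ/kT = 0, 3.679.
Z = Σ e^(−Eᵢ/kT) = e^(−0) + e^(−3.679) = 1.000 + 0.02525 = 1.025.
⟨E⟩ = Σ Eᵢ e^(−Eᵢ/kT) / Z = (0·1.000 + 326·0.02525) / 1.025 = 8.0 meV.

8.0 meV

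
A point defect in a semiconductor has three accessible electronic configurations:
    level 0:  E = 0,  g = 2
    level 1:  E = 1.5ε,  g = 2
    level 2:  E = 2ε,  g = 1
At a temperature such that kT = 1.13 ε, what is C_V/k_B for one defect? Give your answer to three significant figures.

Eᵢ/kT = 0, 1.3274, 1.7699.
Z = Σ gᵢe^(−Eᵢ/kT) = 2·e^(−0) + 2·e^(−1.3274) + 1·e^(−1.7699) = 2.0000 + 0.53033 + 0.17035 = 2.7007.
⟨E⟩ = 0.42070 ε, ⟨E²⟩ = 0.69413 ε².
C_V/k_B = (⟨E²⟩ − ⟨E⟩²)/(kT)² = (0.69413 − 0.17699)/1.2769 = 0.405.

0.405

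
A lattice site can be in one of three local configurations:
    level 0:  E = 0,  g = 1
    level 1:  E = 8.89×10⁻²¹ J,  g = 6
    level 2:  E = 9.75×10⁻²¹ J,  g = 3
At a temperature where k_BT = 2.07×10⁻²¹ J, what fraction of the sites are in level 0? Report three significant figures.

Eᵢ/kT = 0, 4.2947, 4.7101.
Z = Σ gᵢe^(−Eᵢ/kT) = 1·e^(−0) + 6·e^(−4.2947) + 3·e^(−4.7101) = 1.0000 + 0.081844 + 0.027012 = 1.1089.
P₀ = g₀ e^(−E₀/kT) / Z = 1.0000/1.1089 = 0.902.

0.902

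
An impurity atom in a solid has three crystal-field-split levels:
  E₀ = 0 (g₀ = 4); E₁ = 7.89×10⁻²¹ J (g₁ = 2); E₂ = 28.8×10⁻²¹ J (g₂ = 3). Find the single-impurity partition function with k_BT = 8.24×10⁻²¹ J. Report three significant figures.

Eᵢ/kT = 0, 0.95752, 3.4951.
Z = Σ gᵢe^(−Eᵢ/kT) = 4·e^(−0) + 2·e^(−0.95752) + 3·e^(−3.4951) = 4.0000 + 0.76769 + 0.091037 = 4.8587.

Z = 4.86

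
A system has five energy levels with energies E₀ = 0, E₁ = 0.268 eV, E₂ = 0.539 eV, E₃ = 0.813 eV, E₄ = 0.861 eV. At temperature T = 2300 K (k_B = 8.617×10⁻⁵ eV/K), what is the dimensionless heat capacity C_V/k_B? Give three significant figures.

k_BT = 8.617×10⁻⁵ × 2300 K = 0.19819 eV.
Eᵢ/kT = 0, 1.3522, 2.7196, 4.1021, 4.3443.
Z = Σ e^(−Eᵢ/kT) = e^(−0) + e^(−1.3522) + e^(−2.7196) + e^(−4.1021) + e^(−4.3443) = 1.0000 + 0.25867 + 0.065901 + 0.016538 + 0.012981 = 1.3541.
⟨E⟩ = 0.095611 eV, ⟨E²⟩ = 0.043039 eV².
C_V/k_B = (⟨E²⟩ − ⟨E⟩²)/(kT)² = (0.043039 − 0.0091415)/0.039279 = 0.863.

0.863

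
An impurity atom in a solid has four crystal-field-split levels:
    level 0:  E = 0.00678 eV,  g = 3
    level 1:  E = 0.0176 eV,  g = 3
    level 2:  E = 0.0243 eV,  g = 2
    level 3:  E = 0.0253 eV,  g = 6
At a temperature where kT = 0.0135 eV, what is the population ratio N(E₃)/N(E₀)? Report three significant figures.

0.507

n₃/n₀ = (g₃/g₀) exp[−(E₃−E₀)/kT] = (6/3) × exp(−(0.01852 eV)/(0.0135 eV)) = (6/3) × exp(-1.3719) = 0.507.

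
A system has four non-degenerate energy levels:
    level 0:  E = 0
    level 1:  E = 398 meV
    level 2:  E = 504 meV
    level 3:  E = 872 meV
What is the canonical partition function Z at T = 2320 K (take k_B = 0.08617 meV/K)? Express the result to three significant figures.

Z = 1.23

k_BT = 0.08617 × 2320 K = 199.91 meV.
Eᵢ/kT = 0, 1.9909, 2.5211, 4.3620.
Z = Σ e^(−Eᵢ/kT) = e^(−0) + e^(−1.9909) + e^(−2.5211) + e^(−4.3620) = 1.0000 + 0.13657 + 0.080371 + 0.012753 = 1.2297.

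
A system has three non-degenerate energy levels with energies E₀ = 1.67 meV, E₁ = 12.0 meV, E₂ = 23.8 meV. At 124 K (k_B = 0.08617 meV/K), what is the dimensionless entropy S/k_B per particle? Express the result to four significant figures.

0.8271

k_BT = 0.08617 × 124 K = 10.6851 meV.
Eᵢ/kT = 0.156292, 1.12306, 2.22740.
Z = Σ e^(−Eᵢ/kT) = e^(−0.156292) + e^(−1.12306) + e^(−2.22740) = 0.855309 + 0.325283 + 0.107808 = 1.28840.
⟨E⟩ = Σ EᵢPᵢ = 6.12977 meV.
S/k_B = ln Z + ⟨E⟩/kT = ln(1.28840) + 6.12977/10.6851 = 0.253401 + 0.573675 = 0.8271.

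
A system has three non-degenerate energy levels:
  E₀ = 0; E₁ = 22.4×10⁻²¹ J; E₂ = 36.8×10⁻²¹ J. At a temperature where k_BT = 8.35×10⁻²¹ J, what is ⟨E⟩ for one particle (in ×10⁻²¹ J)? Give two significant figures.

Eᵢ/kT = 0, 2.683, 4.407.
Z = Σ e^(−Eᵢ/kT) = e^(−0) + e^(−2.683) + e^(−4.407) = 1.000 + 0.06836 + 0.01219 = 1.081.
⟨E⟩ = Σ Eᵢ e^(−Eᵢ/kT) / Z = (0·1.000 + 22.4·0.06836 + 36.8·0.01219) / 1.081 = 1.8 ×10⁻²¹ J.

1.8 ×10⁻²¹ J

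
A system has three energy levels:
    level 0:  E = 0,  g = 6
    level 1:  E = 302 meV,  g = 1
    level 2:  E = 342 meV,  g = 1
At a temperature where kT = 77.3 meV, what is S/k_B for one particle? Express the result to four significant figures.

Eᵢ/kT = 0, 3.90686, 4.42432.
Z = Σ gᵢe^(−Eᵢ/kT) = 6·e^(−0) + 1·e^(−3.90686) + 1·e^(−4.42432) = 6.00000 + 0.0201035 + 0.0119824 = 6.03209.
⟨E⟩ = Σ EᵢPᵢ = 1.68586 meV.
S/k_B = ln Z + ⟨E⟩/kT = ln(6.03209) + 1.68586/77.3 = 1.79709 + 0.0218093 = 1.819.

1.819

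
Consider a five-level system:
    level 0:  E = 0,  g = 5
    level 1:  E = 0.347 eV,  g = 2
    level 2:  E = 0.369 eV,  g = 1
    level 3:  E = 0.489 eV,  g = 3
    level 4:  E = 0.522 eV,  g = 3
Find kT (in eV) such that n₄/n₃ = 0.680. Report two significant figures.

n₄/n₃ = (g₄/g₃) exp[−(E₄−E₃)/kT] = 0.680.
⇒ (E₄−E₃)/kT = ln((3/3)/0.680) = ln(1.471) = 0.3859.
kT = 0.033 eV / 0.3859 = 0.086 eV.

0.086 eV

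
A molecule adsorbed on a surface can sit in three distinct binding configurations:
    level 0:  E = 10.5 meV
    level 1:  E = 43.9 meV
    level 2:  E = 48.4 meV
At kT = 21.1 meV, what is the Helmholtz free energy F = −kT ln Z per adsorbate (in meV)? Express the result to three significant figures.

Eᵢ/kT = 0.49763, 2.0806, 2.2938.
Z = Σ e^(−Eᵢ/kT) = e^(−0.49763) + e^(−2.0806) + e^(−2.2938) = 0.60797 + 0.12486 + 0.10088 = 0.83371.
F = −kT ln Z = −21.1 × ln(0.83371) = −21.1 × -0.18187 = 3.84 meV.

3.84 meV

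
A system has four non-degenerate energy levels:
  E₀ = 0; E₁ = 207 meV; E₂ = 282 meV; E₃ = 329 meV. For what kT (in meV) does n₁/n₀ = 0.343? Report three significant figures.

193 meV

n₁/n₀ = exp[−(E₁−E₀)/kT] = 0.343.
⇒ (E₁−E₀)/kT = ln(1/0.343) = ln(2.9155) = 1.0700.
kT = 207 meV / 1.0700 = 193 meV.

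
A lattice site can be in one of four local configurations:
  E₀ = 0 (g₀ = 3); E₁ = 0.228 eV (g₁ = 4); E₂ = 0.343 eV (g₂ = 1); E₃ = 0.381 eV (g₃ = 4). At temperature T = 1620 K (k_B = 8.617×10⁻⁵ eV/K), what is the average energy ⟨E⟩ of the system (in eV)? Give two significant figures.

k_BT = 8.617×10⁻⁵ × 1620 K = 0.1396 eV.
Eᵢ/kT = 0, 1.633, 2.457, 2.729.
Z = Σ gᵢe^(−Eᵢ/kT) = 3·e^(−0) + 4·e^(−1.633) + 1·e^(−2.457) + 4·e^(−2.729) = 3.000 + 0.7814 + 0.08569 + 0.2611 = 4.128.
⟨E⟩ = Σ Eᵢ gᵢe^(−Eᵢ/kT) / Z = (0·3.000 + 0.228·0.7814 + 0.343·0.08569 + 0.381·0.2611) / 4.128 = 0.074 eV.

0.074 eV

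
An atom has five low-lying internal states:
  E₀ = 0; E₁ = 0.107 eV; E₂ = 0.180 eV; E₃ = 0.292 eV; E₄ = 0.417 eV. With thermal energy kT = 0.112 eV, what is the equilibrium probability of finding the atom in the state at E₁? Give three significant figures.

Eᵢ/kT = 0, 0.95536, 1.6071, 2.6071, 3.7232.
Z = Σ e^(−Eᵢ/kT) = e^(−0) + e^(−0.95536) + e^(−1.6071) + e^(−2.6071) + e^(−3.7232) = 1.0000 + 0.38467 + 0.20047 + 0.073748 + 0.024157 = 1.6830.
P₁ = e^(−E₁/kT) / Z = 0.38467/1.6830 = 0.229.

0.229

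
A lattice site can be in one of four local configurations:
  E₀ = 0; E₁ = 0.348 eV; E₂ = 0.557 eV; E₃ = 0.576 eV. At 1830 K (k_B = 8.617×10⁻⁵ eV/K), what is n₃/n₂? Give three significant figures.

k_BT = 8.617×10⁻⁵ × 1830 K = 0.15769 eV.
n₃/n₂ = exp[−(E₃−E₂)/kT] = exp(−(0.019 eV)/(0.15769 eV)) = exp(-0.12049) = 0.886.

0.886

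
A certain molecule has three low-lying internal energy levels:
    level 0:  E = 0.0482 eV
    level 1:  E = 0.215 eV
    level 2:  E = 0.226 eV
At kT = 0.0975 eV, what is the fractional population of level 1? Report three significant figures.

0.135

Eᵢ/kT = 0.49436, 2.2051, 2.3179.
Z = Σ e^(−Eᵢ/kT) = e^(−0.49436) + e^(−2.2051) + e^(−2.3179) = 0.60996 + 0.11024 + 0.098480 = 0.81868.
P₁ = e^(−E₁/kT) / Z = 0.11024/0.81868 = 0.135.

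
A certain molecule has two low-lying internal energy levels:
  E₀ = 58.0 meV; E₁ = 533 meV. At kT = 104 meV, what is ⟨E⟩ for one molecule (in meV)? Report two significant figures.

63 meV

Eᵢ/kT = 0.5577, 5.125.
Z = Σ e^(−Eᵢ/kT) = e^(−0.5577) + e^(−5.125) = 0.5725 + 0.005946 = 0.5784.
⟨E⟩ = Σ Eᵢ e^(−Eᵢ/kT) / Z = (58.0·0.5725 + 533·0.005946) / 0.5784 = 63 meV.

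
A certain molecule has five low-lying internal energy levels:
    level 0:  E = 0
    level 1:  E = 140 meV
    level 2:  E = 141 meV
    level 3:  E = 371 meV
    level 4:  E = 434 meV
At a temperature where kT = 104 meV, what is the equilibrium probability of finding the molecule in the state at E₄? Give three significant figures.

Eᵢ/kT = 0, 1.3462, 1.3558, 3.5673, 4.1731.
Z = Σ e^(−Eᵢ/kT) = e^(−0) + e^(−1.3462) + e^(−1.3558) + e^(−3.5673) + e^(−4.1731) = 1.0000 + 0.26023 + 0.25774 + 0.028232 + 0.015404 = 1.5616.
P₄ = e^(−E₄/kT) / Z = 0.015404/1.5616 = 0.00986.

0.00986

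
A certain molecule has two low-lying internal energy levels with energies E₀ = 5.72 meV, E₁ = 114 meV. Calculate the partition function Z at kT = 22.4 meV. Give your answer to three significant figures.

Z = 0.781

Eᵢ/kT = 0.25536, 5.0893.
Z = Σ e^(−Eᵢ/kT) = e^(−0.25536) + e^(−5.0893) = 0.77464 + 0.0061623 = 0.78080.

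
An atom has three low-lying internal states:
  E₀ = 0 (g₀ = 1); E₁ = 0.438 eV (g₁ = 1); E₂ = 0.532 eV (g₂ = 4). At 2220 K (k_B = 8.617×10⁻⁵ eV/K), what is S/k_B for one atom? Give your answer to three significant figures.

k_BT = 8.617×10⁻⁵ × 2220 K = 0.19130 eV.
Eᵢ/kT = 0, 2.2896, 2.7810.
Z = Σ gᵢe^(−Eᵢ/kT) = 1·e^(−0) + 1·e^(−2.2896) + 4·e^(−2.7810) = 1.0000 + 0.10131 + 0.24791 = 1.3492.
⟨E⟩ = Σ EᵢPᵢ = 0.13064 eV.
S/k_B = ln Z + ⟨E⟩/kT = ln(1.3492) + 0.13064/0.19130 = 0.29951 + 0.68291 = 0.982.

0.982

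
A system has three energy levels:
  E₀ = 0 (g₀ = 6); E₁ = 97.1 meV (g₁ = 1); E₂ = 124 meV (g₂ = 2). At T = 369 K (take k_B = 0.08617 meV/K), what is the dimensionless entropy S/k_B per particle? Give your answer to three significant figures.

k_BT = 0.08617 × 369 K = 31.797 meV.
Eᵢ/kT = 0, 3.0537, 3.8997.
Z = Σ gᵢe^(−Eᵢ/kT) = 6·e^(−0) + 1·e^(−3.0537) + 2·e^(−3.8997) = 6.0000 + 0.047184 + 0.040496 = 6.0877.
⟨E⟩ = Σ EᵢPᵢ = 1.5775 meV.
S/k_B = ln Z + ⟨E⟩/kT = ln(6.0877) + 1.5775/31.797 = 1.8063 + 0.049612 = 1.86.

1.86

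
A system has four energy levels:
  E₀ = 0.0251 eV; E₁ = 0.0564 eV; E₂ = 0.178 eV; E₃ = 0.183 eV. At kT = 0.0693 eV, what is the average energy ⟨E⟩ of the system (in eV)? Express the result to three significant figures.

Eᵢ/kT = 0.36219, 0.81385, 2.5685, 2.6407.
Z = Σ e^(−Eᵢ/kT) = e^(−0.36219) + e^(−0.81385) + e^(−2.5685) + e^(−2.6407) = 0.69615 + 0.44315 + 0.076650 + 0.071311 = 1.2873.
⟨E⟩ = Σ Eᵢ e^(−Eᵢ/kT) / Z = (0.0251·0.69615 + 0.0564·0.44315 + 0.178·0.076650 + 0.183·0.071311) / 1.2873 = 0.0537 eV.

0.0537 eV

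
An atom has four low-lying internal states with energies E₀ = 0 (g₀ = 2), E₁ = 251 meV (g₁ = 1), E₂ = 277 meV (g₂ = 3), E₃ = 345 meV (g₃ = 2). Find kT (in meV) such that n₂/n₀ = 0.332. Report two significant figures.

180 meV

n₂/n₀ = (g₂/g₀) exp[−(E₂−E₀)/kT] = 0.332.
⇒ (E₂−E₀)/kT = ln((3/2)/0.332) = ln(4.518) = 1.508.
kT = 277 meV / 1.508 = 180 meV.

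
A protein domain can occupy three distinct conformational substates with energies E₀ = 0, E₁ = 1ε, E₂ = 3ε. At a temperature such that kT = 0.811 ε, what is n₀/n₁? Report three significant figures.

3.43

n₀/n₁ = exp[−(E₀−E₁)/kT] = exp(−(-1ε)/(0.811ε)) = exp(1.2330) = 3.43.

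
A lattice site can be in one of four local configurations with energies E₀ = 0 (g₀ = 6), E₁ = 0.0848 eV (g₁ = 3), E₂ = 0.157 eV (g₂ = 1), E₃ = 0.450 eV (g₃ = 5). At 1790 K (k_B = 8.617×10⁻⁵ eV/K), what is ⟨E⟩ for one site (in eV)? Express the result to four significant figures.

0.03889 eV

k_BT = 8.617×10⁻⁵ × 1790 K = 0.154244 eV.
Eᵢ/kT = 0, 0.549778, 1.01787, 2.91746.
Z = Σ gᵢe^(−Eᵢ/kT) = 6·e^(−0) + 3·e^(−0.549778) + 1·e^(−1.01787) + 5·e^(−2.91746) = 6.00000 + 1.73123 + 0.361364 + 0.270354 = 8.36295.
⟨E⟩ = Σ Eᵢ gᵢe^(−Eᵢ/kT) / Z = (0·6.00000 + 0.0848·1.73123 + 0.157·0.361364 + 0.450·0.270354) / 8.36295 = 0.03889 eV.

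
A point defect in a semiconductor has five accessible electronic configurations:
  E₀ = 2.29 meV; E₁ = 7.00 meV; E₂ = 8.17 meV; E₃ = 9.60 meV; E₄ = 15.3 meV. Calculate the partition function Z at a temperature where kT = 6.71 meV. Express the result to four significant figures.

Eᵢ/kT = 0.341282, 1.04322, 1.21759, 1.43070, 2.28018.
Z = Σ e^(−Eᵢ/kT) = e^(−0.341282) + e^(−1.04322) + e^(−1.21759) + e^(−1.43070) + e^(−2.28018) = 0.710858 + 0.352318 + 0.295943 + 0.239141 + 0.102266 = 1.70053.

Z = 1.701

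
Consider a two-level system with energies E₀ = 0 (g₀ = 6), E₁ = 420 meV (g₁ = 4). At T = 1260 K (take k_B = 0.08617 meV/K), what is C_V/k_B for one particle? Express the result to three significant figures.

k_BT = 0.08617 × 1260 K = 108.57 meV.
Eᵢ/kT = 0, 3.8685.
Z = Σ gᵢe^(−Eᵢ/kT) = 6·e^(−0) + 4·e^(−3.8685) = 6.0000 + 0.083559 = 6.0836.
⟨E⟩ = 5.7688 meV, ⟨E²⟩ = 2422.9 meV².
C_V/k_B = (⟨E²⟩ − ⟨E⟩²)/(kT)² = (2422.9 − 33.279)/11787 = 0.203.

0.203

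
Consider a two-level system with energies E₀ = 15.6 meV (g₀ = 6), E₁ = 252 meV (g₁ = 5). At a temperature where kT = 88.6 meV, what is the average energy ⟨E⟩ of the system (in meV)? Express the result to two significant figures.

29 meV

Eᵢ/kT = 0.1761, 2.844.
Z = Σ gᵢe^(−Eᵢ/kT) = 6·e^(−0.1761) + 5·e^(−2.844) = 5.031 + 0.2910 = 5.322.
⟨E⟩ = Σ Eᵢ gᵢe^(−Eᵢ/kT) / Z = (15.6·5.031 + 252·0.2910) / 5.322 = 29 meV.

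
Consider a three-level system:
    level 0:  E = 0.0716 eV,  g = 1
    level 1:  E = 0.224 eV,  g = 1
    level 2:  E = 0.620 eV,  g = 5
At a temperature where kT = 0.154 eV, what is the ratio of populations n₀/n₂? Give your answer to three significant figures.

7.04

n₀/n₂ = (g₀/g₂) exp[−(E₀−E₂)/kT] = (1/5) × exp(−(-0.5484 eV)/(0.154 eV)) = (1/5) × exp(3.5610) = 7.04.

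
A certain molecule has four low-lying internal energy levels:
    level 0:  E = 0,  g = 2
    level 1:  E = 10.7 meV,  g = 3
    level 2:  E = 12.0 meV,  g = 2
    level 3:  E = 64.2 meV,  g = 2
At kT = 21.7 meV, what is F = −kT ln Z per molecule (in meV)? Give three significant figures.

-35.3 meV

Eᵢ/kT = 0, 0.49309, 0.55300, 2.9585.
Z = Σ gᵢe^(−Eᵢ/kT) = 2·e^(−0) + 3·e^(−0.49309) + 2·e^(−0.55300) + 2·e^(−2.9585) = 2.0000 + 1.8322 + 1.1504 + 0.10379 = 5.0864.
F = −kT ln Z = −21.7 × ln(5.0864) = −21.7 × 1.6266 = -35.3 meV.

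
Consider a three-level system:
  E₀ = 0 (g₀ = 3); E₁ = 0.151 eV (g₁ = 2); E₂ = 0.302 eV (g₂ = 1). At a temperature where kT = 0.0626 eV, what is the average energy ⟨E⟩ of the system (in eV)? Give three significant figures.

Eᵢ/kT = 0, 2.4121, 4.8243.
Z = Σ gᵢe^(−Eᵢ/kT) = 3·e^(−0) + 2·e^(−2.4121) + 1·e^(−4.8243) = 3.0000 + 0.17925 + 0.0080322 = 3.1873.
⟨E⟩ = Σ Eᵢ gᵢe^(−Eᵢ/kT) / Z = (0·3.0000 + 0.151·0.17925 + 0.302·0.0080322) / 3.1873 = 0.00925 eV.

0.00925 eV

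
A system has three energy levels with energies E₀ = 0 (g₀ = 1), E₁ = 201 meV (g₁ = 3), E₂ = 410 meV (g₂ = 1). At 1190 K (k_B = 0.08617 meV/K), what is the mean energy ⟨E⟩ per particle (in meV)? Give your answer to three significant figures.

k_BT = 0.08617 × 1190 K = 102.54 meV.
Eᵢ/kT = 0, 1.9602, 3.9984.
Z = Σ gᵢe^(−Eᵢ/kT) = 1·e^(−0) + 3·e^(−1.9602) + 1·e^(−3.9984) = 1.0000 + 0.42249 + 0.018345 = 1.4408.
⟨E⟩ = Σ Eᵢ gᵢe^(−Eᵢ/kT) / Z = (0·1.0000 + 201·0.42249 + 410·0.018345) / 1.4408 = 64.2 meV.

64.2 meV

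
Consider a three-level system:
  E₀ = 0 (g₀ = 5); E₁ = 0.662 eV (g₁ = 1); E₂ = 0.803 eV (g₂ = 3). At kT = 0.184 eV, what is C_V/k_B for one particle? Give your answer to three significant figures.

Eᵢ/kT = 0, 3.5978, 4.3641.
Z = Σ gᵢe^(−Eᵢ/kT) = 5·e^(−0) + 1·e^(−3.5978) + 3·e^(−4.3641) = 5.0000 + 0.027384 + 0.038178 = 5.0656.
⟨E⟩ = 0.0096307 eV, ⟨E²⟩ = 0.0072288 eV².
C_V/k_B = (⟨E²⟩ − ⟨E⟩²)/(kT)² = (0.0072288 − 0.000092750)/0.033856 = 0.211.

0.211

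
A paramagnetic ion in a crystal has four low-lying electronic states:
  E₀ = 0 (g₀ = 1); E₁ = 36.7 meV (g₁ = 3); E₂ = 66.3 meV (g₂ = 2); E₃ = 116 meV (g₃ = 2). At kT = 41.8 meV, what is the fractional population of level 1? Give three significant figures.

0.448

Eᵢ/kT = 0, 0.87799, 1.5861, 2.7751.
Z = Σ gᵢe^(−Eᵢ/kT) = 1·e^(−0) + 3·e^(−0.87799) + 2·e^(−1.5861) + 2·e^(−2.7751) = 1.0000 + 1.2469 + 0.40944 + 0.12469 = 2.7810.
P₁ = g₁ e^(−E₁/kT) / Z = 1.2469/2.7810 = 0.448.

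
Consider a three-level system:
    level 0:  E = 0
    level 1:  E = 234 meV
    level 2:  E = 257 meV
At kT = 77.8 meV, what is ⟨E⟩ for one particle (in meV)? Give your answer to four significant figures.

19.34 meV

Eᵢ/kT = 0, 3.00771, 3.30334.
Z = Σ e^(−Eᵢ/kT) = e^(−0) + e^(−3.00771) + e^(−3.30334) = 1.00000 + 0.0494047 + 0.0367602 = 1.08616.
⟨E⟩ = Σ Eᵢ e^(−Eᵢ/kT) / Z = (0·1.00000 + 234·0.0494047 + 257·0.0367602) / 1.08616 = 19.34 meV.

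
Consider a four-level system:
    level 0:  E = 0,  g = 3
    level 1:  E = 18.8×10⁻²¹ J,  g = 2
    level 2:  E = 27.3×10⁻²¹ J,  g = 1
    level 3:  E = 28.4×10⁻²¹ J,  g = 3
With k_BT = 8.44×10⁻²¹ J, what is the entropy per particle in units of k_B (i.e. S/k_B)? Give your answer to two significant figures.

Eᵢ/kT = 0, 2.227, 3.235, 3.365.
Z = Σ gᵢe^(−Eᵢ/kT) = 3·e^(−0) + 2·e^(−2.227) + 1·e^(−3.235) + 3·e^(−3.365) = 3.000 + 0.2157 + 0.03936 + 0.1037 = 3.359.
⟨E⟩ = Σ EᵢPᵢ = 2.404 ×10⁻²¹ J.
S/k_B = ln Z + ⟨E⟩/kT = ln(3.359) + 2.404/8.44 = 1.212 + 0.2848 = 1.5.

1.5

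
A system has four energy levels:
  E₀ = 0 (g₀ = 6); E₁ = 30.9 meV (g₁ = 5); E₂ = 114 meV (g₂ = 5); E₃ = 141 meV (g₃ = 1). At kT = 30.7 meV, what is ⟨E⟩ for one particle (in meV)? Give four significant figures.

Eᵢ/kT = 0, 1.00651, 3.71336, 4.59283.
Z = Σ gᵢe^(−Eᵢ/kT) = 6·e^(−0) + 5·e^(−1.00651) + 5·e^(−3.71336) + 1·e^(−4.59283) = 6.00000 + 1.82746 + 0.121977 + 0.0101242 = 7.95956.
⟨E⟩ = Σ Eᵢ gᵢe^(−Eᵢ/kT) / Z = (0·6.00000 + 30.9·1.82746 + 114·0.121977 + 141·0.0101242) / 7.95956 = 9.021 meV.

9.021 meV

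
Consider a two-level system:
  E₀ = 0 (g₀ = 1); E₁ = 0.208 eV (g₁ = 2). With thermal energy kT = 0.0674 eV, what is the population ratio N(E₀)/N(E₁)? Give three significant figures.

n₀/n₁ = (g₀/g₁) exp[−(E₀−E₁)/kT] = (1/2) × exp(−(-0.208 eV)/(0.0674 eV)) = (1/2) × exp(3.0861) = 10.9.

10.9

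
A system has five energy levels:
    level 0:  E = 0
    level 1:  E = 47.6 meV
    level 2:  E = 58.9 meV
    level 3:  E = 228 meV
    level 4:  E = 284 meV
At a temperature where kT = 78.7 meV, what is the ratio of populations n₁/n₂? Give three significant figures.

n₁/n₂ = exp[−(E₁−E₂)/kT] = exp(−(-11.3 meV)/(78.7 meV)) = exp(0.14358) = 1.15.

1.15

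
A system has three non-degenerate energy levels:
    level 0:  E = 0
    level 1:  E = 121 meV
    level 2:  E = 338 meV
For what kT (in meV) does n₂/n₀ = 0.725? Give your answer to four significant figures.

1051 meV

n₂/n₀ = exp[−(E₂−E₀)/kT] = 0.725.
⇒ (E₂−E₀)/kT = ln(1/0.725) = ln(1.37931) = 0.321583.
kT = 338 meV / 0.321583 = 1051 meV.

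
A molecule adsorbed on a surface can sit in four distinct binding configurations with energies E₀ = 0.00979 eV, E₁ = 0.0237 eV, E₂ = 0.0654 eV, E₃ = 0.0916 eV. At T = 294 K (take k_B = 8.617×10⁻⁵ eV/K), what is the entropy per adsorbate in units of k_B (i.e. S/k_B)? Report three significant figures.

k_BT = 8.617×10⁻⁵ × 294 K = 0.025334 eV.
Eᵢ/kT = 0.38644, 0.93550, 2.5815, 3.6157.
Z = Σ e^(−Eᵢ/kT) = e^(−0.38644) + e^(−0.93550) + e^(−2.5815) + e^(−3.6157) = 0.67947 + 0.39239 + 0.075660 + 0.026898 = 1.1744.
⟨E⟩ = Σ EᵢPᵢ = 0.019894 eV.
S/k_B = ln Z + ⟨E⟩/kT = ln(1.1744) + 0.019894/0.025334 = 0.16076 + 0.78527 = 0.946.

0.946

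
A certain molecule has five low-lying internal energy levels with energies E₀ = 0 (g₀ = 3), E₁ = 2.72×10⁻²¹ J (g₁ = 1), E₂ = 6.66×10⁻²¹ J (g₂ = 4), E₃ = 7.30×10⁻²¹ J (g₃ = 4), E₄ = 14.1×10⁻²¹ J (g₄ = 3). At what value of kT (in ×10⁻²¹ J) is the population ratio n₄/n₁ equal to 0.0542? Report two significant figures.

n₄/n₁ = (g₄/g₁) exp[−(E₄−E₁)/kT] = 0.0542.
⇒ (E₄−E₁)/kT = ln((3/1)/0.0542) = ln(55.35) = 4.014.
kT = 11.38 ×10⁻²¹ J / 4.014 = 2.8 ×10⁻²¹ J.

2.8 ×10⁻²¹ J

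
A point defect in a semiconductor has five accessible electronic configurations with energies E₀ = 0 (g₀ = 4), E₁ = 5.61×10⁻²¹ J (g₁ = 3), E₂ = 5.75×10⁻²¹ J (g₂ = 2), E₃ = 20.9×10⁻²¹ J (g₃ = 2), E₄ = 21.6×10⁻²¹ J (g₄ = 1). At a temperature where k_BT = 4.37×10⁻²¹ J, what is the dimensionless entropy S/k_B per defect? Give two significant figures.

2.0

Eᵢ/kT = 0, 1.284, 1.316, 4.783, 4.943.
Z = Σ gᵢe^(−Eᵢ/kT) = 4·e^(−0) + 3·e^(−1.284) + 2·e^(−1.316) + 2·e^(−4.783) + 1·e^(−4.943) = 4.000 + 0.8308 + 0.5364 + 0.01674 + 0.007133 = 5.391.
⟨E⟩ = Σ EᵢPᵢ = 1.530 ×10⁻²¹ J.
S/k_B = ln Z + ⟨E⟩/kT = ln(5.391) + 1.530/4.37 = 1.685 + 0.3501 = 2.0.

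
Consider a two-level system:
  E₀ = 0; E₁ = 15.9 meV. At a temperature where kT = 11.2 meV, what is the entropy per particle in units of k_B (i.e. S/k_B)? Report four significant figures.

Eᵢ/kT = 0, 1.41964.
Z = Σ e^(−Eᵢ/kT) = e^(−0) + e^(−1.41964) = 1.00000 + 0.241801 = 1.24180.
⟨E⟩ = Σ EᵢPᵢ = 3.09602 meV.
S/k_B = ln Z + ⟨E⟩/kT = ln(1.24180) + 3.09602/11.2 = 0.216562 + 0.276430 = 0.4930.

0.4930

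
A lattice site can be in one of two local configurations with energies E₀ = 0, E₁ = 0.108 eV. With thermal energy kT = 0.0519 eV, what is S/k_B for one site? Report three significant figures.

Eᵢ/kT = 0, 2.0809.
Z = Σ e^(−Eᵢ/kT) = e^(−0) + e^(−2.0809) = 1.0000 + 0.12482 = 1.1248.
⟨E⟩ = Σ EᵢPᵢ = 0.011985 eV.
S/k_B = ln Z + ⟨E⟩/kT = ln(1.1248) + 0.011985/0.0519 = 0.11761 + 0.23092 = 0.349.

0.349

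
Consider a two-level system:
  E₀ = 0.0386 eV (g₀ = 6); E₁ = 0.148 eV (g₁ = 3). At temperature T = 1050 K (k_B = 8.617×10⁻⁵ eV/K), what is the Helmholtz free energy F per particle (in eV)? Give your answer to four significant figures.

-0.1361 eV

k_BT = 8.617×10⁻⁵ × 1050 K = 0.0904785 eV.
Eᵢ/kT = 0.426621, 1.63575.
Z = Σ gᵢe^(−Eᵢ/kT) = 6·e^(−0.426621) + 3·e^(−1.63575) = 3.91627 + 0.584419 = 4.50069.
F = −kT ln Z = −0.0904785 × ln(4.50069) = −0.0904785 × 1.50423 = -0.1361 eV.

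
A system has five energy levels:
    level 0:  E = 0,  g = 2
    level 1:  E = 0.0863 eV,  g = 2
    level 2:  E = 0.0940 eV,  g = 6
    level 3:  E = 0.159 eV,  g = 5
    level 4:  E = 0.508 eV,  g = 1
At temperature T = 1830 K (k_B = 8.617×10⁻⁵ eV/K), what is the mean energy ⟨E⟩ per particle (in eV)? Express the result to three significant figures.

0.0866 eV

k_BT = 8.617×10⁻⁵ × 1830 K = 0.15769 eV.
Eᵢ/kT = 0, 0.54728, 0.59611, 1.0083, 3.2215.
Z = Σ gᵢe^(−Eᵢ/kT) = 2·e^(−0) + 2·e^(−0.54728) + 6·e^(−0.59611) + 5·e^(−1.0083) + 1·e^(−3.2215) = 2.0000 + 1.1570 + 3.3057 + 1.8242 + 0.039895 = 8.3268.
⟨E⟩ = Σ Eᵢ gᵢe^(−Eᵢ/kT) / Z = (0·2.0000 + 0.0863·1.1570 + 0.0940·3.3057 + 0.159·1.8242 + 0.508·0.039895) / 8.3268 = 0.0866 eV.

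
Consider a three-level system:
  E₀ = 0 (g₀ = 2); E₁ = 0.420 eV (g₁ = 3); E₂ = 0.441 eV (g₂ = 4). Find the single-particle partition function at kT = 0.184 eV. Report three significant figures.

Eᵢ/kT = 0, 2.2826, 2.3967.
Z = Σ gᵢe^(−Eᵢ/kT) = 2·e^(−0) + 3·e^(−2.2826) + 4·e^(−2.3967) = 2.0000 + 0.30606 + 0.36407 = 2.6701.

Z = 2.67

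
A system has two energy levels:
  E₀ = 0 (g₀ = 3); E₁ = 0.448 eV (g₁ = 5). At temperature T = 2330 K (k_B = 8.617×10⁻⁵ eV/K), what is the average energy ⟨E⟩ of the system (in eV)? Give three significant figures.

0.0680 eV

k_BT = 8.617×10⁻⁵ × 2330 K = 0.20078 eV.
Eᵢ/kT = 0, 2.2313.
Z = Σ gᵢe^(−Eᵢ/kT) = 3·e^(−0) + 5·e^(−2.2313) = 3.0000 + 0.53694 = 3.5369.
⟨E⟩ = Σ Eᵢ gᵢe^(−Eᵢ/kT) / Z = (0·3.0000 + 0.448·0.53694) / 3.5369 = 0.0680 eV.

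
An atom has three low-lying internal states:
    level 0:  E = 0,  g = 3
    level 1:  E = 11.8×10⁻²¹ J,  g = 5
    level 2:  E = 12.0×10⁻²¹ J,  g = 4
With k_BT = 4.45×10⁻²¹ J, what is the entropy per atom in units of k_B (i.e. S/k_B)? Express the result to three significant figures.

1.75

Eᵢ/kT = 0, 2.6517, 2.6966.
Z = Σ gᵢe^(−Eᵢ/kT) = 3·e^(−0) + 5·e^(−2.6517) + 4·e^(−2.6966) = 3.0000 + 0.35266 + 0.26974 = 3.6224.
⟨E⟩ = Σ EᵢPᵢ = 2.0424 ×10⁻²¹ J.
S/k_B = ln Z + ⟨E⟩/kT = ln(3.6224) + 2.0424/4.45 = 1.2871 + 0.45897 = 1.75.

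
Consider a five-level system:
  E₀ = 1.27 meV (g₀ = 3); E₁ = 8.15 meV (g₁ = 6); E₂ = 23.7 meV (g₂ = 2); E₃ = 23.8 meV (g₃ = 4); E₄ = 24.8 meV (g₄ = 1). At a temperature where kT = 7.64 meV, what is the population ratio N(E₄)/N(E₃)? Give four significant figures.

n₄/n₃ = (g₄/g₃) exp[−(E₄−E₃)/kT] = (1/4) × exp(−(1.0 meV)/(7.64 meV)) = (1/4) × exp(-0.130890) = 0.2193.

0.2193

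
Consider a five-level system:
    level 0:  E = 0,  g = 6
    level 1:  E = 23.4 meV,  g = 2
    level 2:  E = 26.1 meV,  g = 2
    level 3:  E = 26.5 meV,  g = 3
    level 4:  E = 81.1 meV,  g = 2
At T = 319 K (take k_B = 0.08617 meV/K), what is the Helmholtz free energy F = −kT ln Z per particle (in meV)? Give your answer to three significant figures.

k_BT = 0.08617 × 319 K = 27.488 meV.
Eᵢ/kT = 0, 0.85128, 0.94951, 0.96406, 2.9504.
Z = Σ gᵢe^(−Eᵢ/kT) = 6·e^(−0) + 2·e^(−0.85128) + 2·e^(−0.94951) + 3·e^(−0.96406) + 2·e^(−2.9504) = 6.0000 + 0.85374 + 0.77386 + 1.1440 + 0.10464 = 8.8762.
F = −kT ln Z = −27.488 × ln(8.8762) = −27.488 × 2.1834 = -60.0 meV.

-60.0 meV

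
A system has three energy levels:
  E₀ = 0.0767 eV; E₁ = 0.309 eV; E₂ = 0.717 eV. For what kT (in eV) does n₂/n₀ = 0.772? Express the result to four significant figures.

n₂/n₀ = exp[−(E₂−E₀)/kT] = 0.772.
⇒ (E₂−E₀)/kT = ln(1/0.772) = ln(1.29534) = 0.258773.
kT = 0.6403 eV / 0.258773 = 2.474 eV.

2.474 eV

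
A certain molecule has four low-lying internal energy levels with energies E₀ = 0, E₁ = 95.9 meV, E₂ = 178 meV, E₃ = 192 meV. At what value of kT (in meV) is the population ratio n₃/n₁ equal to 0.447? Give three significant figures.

119 meV

n₃/n₁ = exp[−(E₃−E₁)/kT] = 0.447.
⇒ (E₃−E₁)/kT = ln(1/0.447) = ln(2.2371) = 0.80518.
kT = 96.1 meV / 0.80518 = 119 meV.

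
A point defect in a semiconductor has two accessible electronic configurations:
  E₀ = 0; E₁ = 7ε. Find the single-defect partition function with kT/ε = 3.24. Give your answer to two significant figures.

Z = 1.1

Eᵢ/kT = 0, 2.160.
Z = Σ e^(−Eᵢ/kT) = e^(−0) + e^(−2.160) = 1.000 + 0.1153 = 1.115.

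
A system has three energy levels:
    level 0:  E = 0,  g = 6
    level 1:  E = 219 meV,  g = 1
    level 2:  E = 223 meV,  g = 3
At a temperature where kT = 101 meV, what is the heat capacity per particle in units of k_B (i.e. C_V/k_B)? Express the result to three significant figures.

Eᵢ/kT = 0, 2.1683, 2.2079.
Z = Σ gᵢe^(−Eᵢ/kT) = 6·e^(−0) + 1·e^(−2.1683) + 3·e^(−2.2079) = 6.0000 + 0.11437 + 0.32979 = 6.4442.
⟨E⟩ = 15.299 meV, ⟨E²⟩ = 3396.1 meV².
C_V/k_B = (⟨E²⟩ − ⟨E⟩²)/(kT)² = (3396.1 − 234.06)/10201 = 0.310.

0.310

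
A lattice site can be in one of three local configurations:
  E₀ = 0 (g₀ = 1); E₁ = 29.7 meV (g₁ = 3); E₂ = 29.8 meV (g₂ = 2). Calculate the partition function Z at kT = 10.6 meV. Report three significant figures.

Eᵢ/kT = 0, 2.8019, 2.8113.
Z = Σ gᵢe^(−Eᵢ/kT) = 1·e^(−0) + 3·e^(−2.8019) + 2·e^(−2.8113) = 1.0000 + 0.18208 + 0.12025 = 1.3023.

Z = 1.30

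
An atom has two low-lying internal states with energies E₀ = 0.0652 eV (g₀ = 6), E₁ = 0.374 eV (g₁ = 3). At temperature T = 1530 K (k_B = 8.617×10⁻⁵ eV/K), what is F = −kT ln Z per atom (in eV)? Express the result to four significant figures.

k_BT = 8.617×10⁻⁵ × 1530 K = 0.131840 eV.
Eᵢ/kT = 0.494539, 2.83677.
Z = Σ gᵢe^(−Eᵢ/kT) = 6·e^(−0.494539) + 3·e^(−2.83677) = 3.65911 + 0.175844 = 3.83495.
F = −kT ln Z = −0.131840 × ln(3.83495) = −0.131840 × 1.34416 = -0.1772 eV.

-0.1772 eV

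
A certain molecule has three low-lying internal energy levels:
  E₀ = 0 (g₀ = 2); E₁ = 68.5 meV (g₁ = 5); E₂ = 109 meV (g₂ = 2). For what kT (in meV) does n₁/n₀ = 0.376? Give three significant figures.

36.2 meV

n₁/n₀ = (g₁/g₀) exp[−(E₁−E₀)/kT] = 0.376.
⇒ (E₁−E₀)/kT = ln((5/2)/0.376) = ln(6.6489) = 1.8945.
kT = 68.5 meV / 1.8945 = 36.2 meV.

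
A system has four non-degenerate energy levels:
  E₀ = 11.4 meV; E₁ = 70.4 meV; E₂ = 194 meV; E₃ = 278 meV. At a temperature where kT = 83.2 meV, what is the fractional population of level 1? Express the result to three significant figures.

0.299

Eᵢ/kT = 0.13702, 0.84615, 2.3317, 3.3413.
Z = Σ e^(−Eᵢ/kT) = e^(−0.13702) + e^(−0.84615) + e^(−2.3317) + e^(−3.3413) = 0.87195 + 0.42906 + 0.097130 + 0.035391 = 1.4335.
P₁ = e^(−E₁/kT) / Z = 0.42906/1.4335 = 0.299.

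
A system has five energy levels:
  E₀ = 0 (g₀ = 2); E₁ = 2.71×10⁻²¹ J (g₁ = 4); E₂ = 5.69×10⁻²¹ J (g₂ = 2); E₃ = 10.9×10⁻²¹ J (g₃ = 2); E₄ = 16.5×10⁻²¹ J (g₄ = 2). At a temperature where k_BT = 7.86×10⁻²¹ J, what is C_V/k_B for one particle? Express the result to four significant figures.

Eᵢ/kT = 0, 0.344784, 0.723919, 1.38677, 2.09924.
Z = Σ gᵢe^(−Eᵢ/kT) = 2·e^(−0) + 4·e^(−0.344784) + 2·e^(−0.723919) + 2·e^(−1.38677) + 2·e^(−2.09924) = 2.00000 + 2.83349 + 0.969697 + 0.499762 + 0.245099 = 6.54805.
⟨E⟩ = 3.46483, ⟨E²⟩ = 27.2309.
C_V/k_B = (⟨E²⟩ − ⟨E⟩²)/(kT)² = (27.2309 − 12.0050)/61.7796 = 0.2465.

0.2465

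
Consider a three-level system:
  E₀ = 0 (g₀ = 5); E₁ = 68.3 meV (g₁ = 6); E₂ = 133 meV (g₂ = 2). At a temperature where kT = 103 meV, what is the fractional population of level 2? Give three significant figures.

0.0636

Eᵢ/kT = 0, 0.66311, 1.2913.
Z = Σ gᵢe^(−Eᵢ/kT) = 5·e^(−0) + 6·e^(−0.66311) + 2·e^(−1.2913) = 5.0000 + 3.0915 + 0.54983 = 8.6413.
P₂ = g₂ e^(−E₂/kT) / Z = 0.54983/8.6413 = 0.0636.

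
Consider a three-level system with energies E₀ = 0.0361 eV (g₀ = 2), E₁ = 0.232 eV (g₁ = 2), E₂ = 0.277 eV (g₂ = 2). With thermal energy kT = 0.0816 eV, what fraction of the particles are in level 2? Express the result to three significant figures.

Eᵢ/kT = 0.44240, 2.8431, 3.3946.
Z = Σ gᵢe^(−Eᵢ/kT) = 2·e^(−0.44240) + 2·e^(−2.8431) + 2·e^(−3.3946) = 1.2850 + 0.11649 + 0.067108 = 1.4686.
P₂ = g₂ e^(−E₂/kT) / Z = 0.067108/1.4686 = 0.0457.

0.0457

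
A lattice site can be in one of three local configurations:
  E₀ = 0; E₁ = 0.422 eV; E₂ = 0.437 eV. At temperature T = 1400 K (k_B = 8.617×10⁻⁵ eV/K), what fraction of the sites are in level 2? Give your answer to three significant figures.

0.0253

k_BT = 8.617×10⁻⁵ × 1400 K = 0.12064 eV.
Eᵢ/kT = 0, 3.4980, 3.6223.
Z = Σ e^(−Eᵢ/kT) = e^(−0) + e^(−3.4980) + e^(−3.6223) = 1.0000 + 0.030258 + 0.026721 = 1.0570.
P₂ = e^(−E₂/kT) / Z = 0.026721/1.0570 = 0.0253.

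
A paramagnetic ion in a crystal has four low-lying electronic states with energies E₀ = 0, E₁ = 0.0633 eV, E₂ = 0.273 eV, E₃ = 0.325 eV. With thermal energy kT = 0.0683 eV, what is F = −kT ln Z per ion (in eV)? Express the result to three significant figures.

-0.0241 eV

Eᵢ/kT = 0, 0.92679, 3.9971, 4.7584.
Z = Σ e^(−Eᵢ/kT) = e^(−0) + e^(−0.92679) + e^(−3.9971) + e^(−4.7584) = 1.0000 + 0.39582 + 0.018369 + 0.0085793 = 1.4228.
F = −kT ln Z = −0.0683 × ln(1.4228) = −0.0683 × 0.35263 = -0.0241 eV.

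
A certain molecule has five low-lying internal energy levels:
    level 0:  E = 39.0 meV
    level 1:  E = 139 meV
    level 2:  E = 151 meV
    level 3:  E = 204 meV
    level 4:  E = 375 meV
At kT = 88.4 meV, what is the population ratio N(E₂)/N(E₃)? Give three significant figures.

1.82

n₂/n₃ = exp[−(E₂−E₃)/kT] = exp(−(-53 meV)/(88.4 meV)) = exp(0.59955) = 1.82.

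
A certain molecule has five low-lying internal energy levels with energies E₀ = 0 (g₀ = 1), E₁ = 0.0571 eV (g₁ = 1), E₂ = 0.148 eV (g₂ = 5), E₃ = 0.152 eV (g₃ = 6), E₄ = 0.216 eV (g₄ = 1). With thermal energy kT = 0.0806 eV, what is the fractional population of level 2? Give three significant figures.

0.244

Eᵢ/kT = 0, 0.70844, 1.8362, 1.8859, 2.6799.
Z = Σ gᵢe^(−Eᵢ/kT) = 1·e^(−0) + 1·e^(−0.70844) + 5·e^(−1.8362) + 6·e^(−1.8859) + 1·e^(−2.6799) = 1.0000 + 0.49241 + 0.79711 + 0.91015 + 0.068570 = 3.2682.
P₂ = g₂ e^(−E₂/kT) / Z = 0.79711/3.2682 = 0.244.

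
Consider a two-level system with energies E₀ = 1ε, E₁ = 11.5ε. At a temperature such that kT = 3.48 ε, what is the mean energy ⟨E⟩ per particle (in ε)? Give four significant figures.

1.490 ε

Eᵢ/kT = 0.287356, 3.30460.
Z = Σ e^(−Eᵢ/kT) = e^(−0.287356) + e^(−3.30460) = 0.750245 + 0.0367139 = 0.786959.
⟨E⟩ = Σ Eᵢ e^(−Eᵢ/kT) / Z = (1·0.750245 + 11.5·0.0367139) / 0.786959 = 1.490 ε.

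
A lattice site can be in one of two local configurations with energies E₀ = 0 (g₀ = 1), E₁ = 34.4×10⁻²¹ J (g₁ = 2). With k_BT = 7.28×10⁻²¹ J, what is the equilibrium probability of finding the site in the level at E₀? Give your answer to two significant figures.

0.98

Eᵢ/kT = 0, 4.725.
Z = Σ gᵢe^(−Eᵢ/kT) = 1·e^(−0) + 2·e^(−4.725) = 1.000 + 0.01774 = 1.018.
P₀ = g₀ e^(−E₀/kT) / Z = 1.000/1.018 = 0.98.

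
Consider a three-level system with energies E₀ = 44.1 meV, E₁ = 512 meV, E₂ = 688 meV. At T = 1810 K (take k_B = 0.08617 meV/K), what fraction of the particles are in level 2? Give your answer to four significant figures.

k_BT = 0.08617 × 1810 K = 155.968 meV.
Eᵢ/kT = 0.282750, 3.28272, 4.41116.
Z = Σ e^(−Eᵢ/kT) = e^(−0.282750) + e^(−3.28272) + e^(−4.41116) = 0.753708 + 0.0375260 + 0.0121411 = 0.803375.
P₂ = e^(−E₂/kT) / Z = 0.0121411/0.803375 = 0.01511.

0.01511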